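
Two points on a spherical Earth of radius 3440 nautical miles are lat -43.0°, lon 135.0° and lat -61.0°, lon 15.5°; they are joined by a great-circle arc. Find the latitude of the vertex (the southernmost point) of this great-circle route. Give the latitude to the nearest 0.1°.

The great circle lies in the plane with unit normal n̂ = (p₁ × p₂)/|p₁ × p₂|.
Here n̂_z ≈ -0.340; the vertex latitude is φ_max = arccos|n̂_z| ≈ 70.1°.
Check via Clairaut: cos φ_max = |cos φ₁| · sin C = cos(43.0°)·sin(152.3°) ≈ 0.340, again giving ≈ 70.1°.

≈ -70.1°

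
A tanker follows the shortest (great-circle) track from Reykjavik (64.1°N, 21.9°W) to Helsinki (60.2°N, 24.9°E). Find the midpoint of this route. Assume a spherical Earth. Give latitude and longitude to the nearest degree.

≈ (64°N, 3°E)

The haversine formula gives a central angle δ ≈ 0.379 rad (21.7°) between the endpoints.
Interpolate at f = 1/2 with slerp weights a = sin((1−f)δ)/sin δ ≈ 0.509, b = sin(fδ)/sin δ ≈ 0.509.
p = a·p₁ + b·p₂ ≈ (0.436, 0.024, 0.900); φ = arcsin(p_z) ≈ 64.12°, λ = atan2(p_y, p_x) ≈ 3.10°.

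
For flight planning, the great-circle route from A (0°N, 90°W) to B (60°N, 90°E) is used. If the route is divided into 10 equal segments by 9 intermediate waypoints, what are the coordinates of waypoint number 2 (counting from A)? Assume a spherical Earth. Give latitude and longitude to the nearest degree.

The haversine formula gives a central angle δ ≈ 2.094 rad (120.0°) between the endpoints.
Interpolate at f = 2/10 with slerp weights a = sin((1−f)δ)/sin δ ≈ 1.148, b = sin(fδ)/sin δ ≈ 0.470.
p = a·p₁ + b·p₂ ≈ (0.000, -0.914, 0.407); φ = arcsin(p_z) ≈ 24.00°, λ = atan2(p_y, p_x) ≈ -90.00°.

≈ (24°N, 90°W)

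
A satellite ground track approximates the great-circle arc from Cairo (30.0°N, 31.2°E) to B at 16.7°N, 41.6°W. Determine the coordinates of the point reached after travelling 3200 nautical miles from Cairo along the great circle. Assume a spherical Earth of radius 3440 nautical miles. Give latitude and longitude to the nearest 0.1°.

Write both endpoints as unit vectors p₁, p₂ with components (cos φ cos λ, cos φ sin λ, sin φ).
The central angle between the endpoints is δ = arccos(p₁·p₂) ≈ 1.171 rad (67.1°). The total great-circle distance is δ·R ≈ 1.171 × 3440 ≈ 4029 nmi, so the target fraction is f = 3200/4029 ≈ 0.794.
Interpolate at f ≈ 0.794 with slerp weights a = sin((1−f)δ)/sin δ ≈ 0.259, b = sin(fδ)/sin δ ≈ 0.870.
p = a·p₁ + b·p₂ ≈ (0.815, -0.437, 0.380); φ = arcsin(p_z) ≈ 22.31°, λ = atan2(p_y, p_x) ≈ -28.20°.

≈ 22.3°N, 28.2°W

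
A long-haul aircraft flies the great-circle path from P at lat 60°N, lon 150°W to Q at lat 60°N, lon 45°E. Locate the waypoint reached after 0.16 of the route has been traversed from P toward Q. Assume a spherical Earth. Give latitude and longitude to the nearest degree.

≈ lat 69°N, lon 154°W

Convert each endpoint to a unit vector on the sphere (x = cos φ cos λ, y = cos φ sin λ, z = sin φ).
The central angle between the endpoints is δ = arccos(p₁·p₂) ≈ 1.037 rad (59.4°).
Interpolate at f = 0.16 with slerp weights a = sin((1−f)δ)/sin δ ≈ 0.889, b = sin(fδ)/sin δ ≈ 0.192.
p = a·p₁ + b·p₂ ≈ (-0.317, -0.154, 0.936); φ = arcsin(p_z) ≈ 69.36°, λ = atan2(p_y, p_x) ≈ -154.04°.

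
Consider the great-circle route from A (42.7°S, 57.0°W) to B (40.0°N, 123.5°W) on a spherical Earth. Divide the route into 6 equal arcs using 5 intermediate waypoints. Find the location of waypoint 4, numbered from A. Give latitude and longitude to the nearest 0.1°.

≈ (12.8°N, 100.2°W)

Convert each endpoint to a unit vector on the sphere (x = cos φ cos λ, y = cos φ sin λ, z = sin φ).
The central angle between the endpoints is δ = arccos(p₁·p₂) ≈ 1.784 rad (102.2°).
Interpolate at f = 4/6 with slerp weights a = sin((1−f)δ)/sin δ ≈ 0.573, b = sin(fδ)/sin δ ≈ 0.950.
p = a·p₁ + b·p₂ ≈ (-0.172, -0.960, 0.222); φ = arcsin(p_z) ≈ 12.81°, λ = atan2(p_y, p_x) ≈ -100.16°.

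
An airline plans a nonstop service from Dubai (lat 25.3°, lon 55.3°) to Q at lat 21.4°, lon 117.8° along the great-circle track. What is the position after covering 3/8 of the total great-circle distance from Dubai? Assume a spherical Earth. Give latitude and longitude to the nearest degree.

≈ lat 27°, lon 79°

From cos δ = sin φ₁ sin φ₂ + cos φ₁ cos φ₂ cos Δλ, the central angle is δ ≈ 0.995 rad (57.0°).
Interpolate at f = 3/8 with slerp weights a = sin((1−f)δ)/sin δ ≈ 0.695, b = sin(fδ)/sin δ ≈ 0.435.
p = a·p₁ + b·p₂ ≈ (0.169, 0.874, 0.455); φ = arcsin(p_z) ≈ 27.09°, λ = atan2(p_y, p_x) ≈ 79.07°.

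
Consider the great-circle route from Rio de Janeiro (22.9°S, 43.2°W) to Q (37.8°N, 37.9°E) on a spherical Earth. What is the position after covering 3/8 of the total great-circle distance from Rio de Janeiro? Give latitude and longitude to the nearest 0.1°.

Write both endpoints as unit vectors p₁, p₂ with components (cos φ cos λ, cos φ sin λ, sin φ).
The central angle between the endpoints is δ = arccos(p₁·p₂) ≈ 1.697 rad (97.2°).
Interpolate at f = 3/8 with slerp weights a = sin((1−f)δ)/sin δ ≈ 0.880, b = sin(fδ)/sin δ ≈ 0.599.
p = a·p₁ + b·p₂ ≈ (0.964, -0.264, 0.025); φ = arcsin(p_z) ≈ 1.42°, λ = atan2(p_y, p_x) ≈ -15.31°.

≈ (1.4°N, 15.3°W)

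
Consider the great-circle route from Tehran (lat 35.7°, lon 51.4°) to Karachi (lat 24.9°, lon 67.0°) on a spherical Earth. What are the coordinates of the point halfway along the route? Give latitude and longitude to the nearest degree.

The haversine formula gives a central angle δ ≈ 0.301 rad (17.2°) between the endpoints.
Interpolate at f = 1/2 with slerp weights a = sin((1−f)δ)/sin δ ≈ 0.506, b = sin(fδ)/sin δ ≈ 0.506.
p = a·p₁ + b·p₂ ≈ (0.435, 0.743, 0.508); φ = arcsin(p_z) ≈ 30.53°, λ = atan2(p_y, p_x) ≈ 59.63°.

≈ lat 31°, lon 60°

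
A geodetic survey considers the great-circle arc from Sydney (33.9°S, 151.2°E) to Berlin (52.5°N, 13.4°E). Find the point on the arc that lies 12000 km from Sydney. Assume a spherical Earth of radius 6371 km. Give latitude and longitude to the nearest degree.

Convert each endpoint to a unit vector on the sphere (x = cos φ cos λ, y = cos φ sin λ, z = sin φ).
The central angle between the endpoints is δ = arccos(p₁·p₂) ≈ 2.527 rad (144.8°). The total great-circle distance is δ·R ≈ 2.527 × 6371 ≈ 16097 km, so the target fraction is f = 12000/16097 ≈ 0.745.
Interpolate at f ≈ 0.745 with slerp weights a = sin((1−f)δ)/sin δ ≈ 1.039, b = sin(fδ)/sin δ ≈ 1.649.
p = a·p₁ + b·p₂ ≈ (0.221, 0.648, 0.729); φ = arcsin(p_z) ≈ 46.78°, λ = atan2(p_y, p_x) ≈ 71.21°.

≈ 47°N, 71°E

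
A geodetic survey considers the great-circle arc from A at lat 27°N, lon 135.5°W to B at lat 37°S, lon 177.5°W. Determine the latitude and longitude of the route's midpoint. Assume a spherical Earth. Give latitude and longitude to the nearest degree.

≈ lat 5°S, lon 155°W

Convert each endpoint to a unit vector on the sphere (x = cos φ cos λ, y = cos φ sin λ, z = sin φ).
The central angle between the endpoints is δ = arccos(p₁·p₂) ≈ 1.312 rad (75.2°).
Interpolate at f = 1/2 with slerp weights a = sin((1−f)δ)/sin δ ≈ 0.631, b = sin(fδ)/sin δ ≈ 0.631.
p = a·p₁ + b·p₂ ≈ (-0.905, -0.416, -0.093); φ = arcsin(p_z) ≈ -5.35°, λ = atan2(p_y, p_x) ≈ -155.30°.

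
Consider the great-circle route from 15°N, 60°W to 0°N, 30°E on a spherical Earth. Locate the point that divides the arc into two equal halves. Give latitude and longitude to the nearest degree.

Convert each endpoint to a unit vector on the sphere (x = cos φ cos λ, y = cos φ sin λ, z = sin φ).
The central angle between the endpoints is δ = arccos(p₁·p₂) ≈ 1.571 rad (90.0°).
Interpolate at f = 1/2 with slerp weights a = sin((1−f)δ)/sin δ ≈ 0.707, b = sin(fδ)/sin δ ≈ 0.707.
p = a·p₁ + b·p₂ ≈ (0.954, -0.238, 0.183); φ = arcsin(p_z) ≈ 10.55°, λ = atan2(p_y, p_x) ≈ -14.01°.

≈ 11°N, 14°W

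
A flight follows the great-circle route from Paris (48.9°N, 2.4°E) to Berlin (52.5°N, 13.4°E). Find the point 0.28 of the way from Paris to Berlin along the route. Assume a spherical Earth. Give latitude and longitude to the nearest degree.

≈ 50°N, 5°E

The haversine formula gives a central angle δ ≈ 0.137 rad (7.8°) between the endpoints.
Interpolate at f = 0.28 with slerp weights a = sin((1−f)δ)/sin δ ≈ 0.721, b = sin(fδ)/sin δ ≈ 0.281.
p = a·p₁ + b·p₂ ≈ (0.640, 0.059, 0.766); φ = arcsin(p_z) ≈ 50.01°, λ = atan2(p_y, p_x) ≈ 5.31°.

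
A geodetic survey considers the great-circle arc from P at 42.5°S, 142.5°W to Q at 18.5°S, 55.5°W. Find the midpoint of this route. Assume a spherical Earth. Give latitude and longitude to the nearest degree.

Convert each endpoint to a unit vector on the sphere (x = cos φ cos λ, y = cos φ sin λ, z = sin φ).
The central angle between the endpoints is δ = arccos(p₁·p₂) ≈ 1.317 rad (75.5°).
Interpolate at f = 1/2 with slerp weights a = sin((1−f)δ)/sin δ ≈ 0.632, b = sin(fδ)/sin δ ≈ 0.632.
p = a·p₁ + b·p₂ ≈ (-0.030, -0.778, -0.628); φ = arcsin(p_z) ≈ -38.88°, λ = atan2(p_y, p_x) ≈ -92.22°.

≈ 39°S, 92°W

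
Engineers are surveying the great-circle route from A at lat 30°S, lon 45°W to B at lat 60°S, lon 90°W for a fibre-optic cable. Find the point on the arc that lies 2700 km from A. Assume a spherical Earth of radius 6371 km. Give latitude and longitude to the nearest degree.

Write both endpoints as unit vectors p₁, p₂ with components (cos φ cos λ, cos φ sin λ, sin φ).
The central angle between the endpoints is δ = arccos(p₁·p₂) ≈ 0.739 rad (42.3°). The total great-circle distance is δ·R ≈ 0.739 × 6371 ≈ 4708 km, so the target fraction is f = 2700/4708 ≈ 0.574.
Interpolate at f ≈ 0.574 with slerp weights a = sin((1−f)δ)/sin δ ≈ 0.460, b = sin(fδ)/sin δ ≈ 0.611.
p = a·p₁ + b·p₂ ≈ (0.282, -0.587, -0.759); φ = arcsin(p_z) ≈ -49.37°, λ = atan2(p_y, p_x) ≈ -64.36°.

≈ lat 49°S, lon 64°W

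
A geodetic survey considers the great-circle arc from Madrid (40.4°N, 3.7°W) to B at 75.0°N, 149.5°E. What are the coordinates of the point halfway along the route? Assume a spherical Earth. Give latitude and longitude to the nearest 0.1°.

From cos δ = sin φ₁ sin φ₂ + cos φ₁ cos φ₂ cos Δλ, the central angle is δ ≈ 1.104 rad (63.2°).
Interpolate at f = 1/2 with slerp weights a = sin((1−f)δ)/sin δ ≈ 0.587, b = sin(fδ)/sin δ ≈ 0.587.
p = a·p₁ + b·p₂ ≈ (0.315, 0.048, 0.948); φ = arcsin(p_z) ≈ 71.40°, λ = atan2(p_y, p_x) ≈ 8.71°.

≈ 71.4°N, 8.7°E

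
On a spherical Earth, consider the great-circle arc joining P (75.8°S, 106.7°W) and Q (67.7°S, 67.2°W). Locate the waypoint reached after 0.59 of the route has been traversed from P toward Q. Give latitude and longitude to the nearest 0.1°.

Write both endpoints as unit vectors p₁, p₂ with components (cos φ cos λ, cos φ sin λ, sin φ).
The central angle between the endpoints is δ = arccos(p₁·p₂) ≈ 0.251 rad (14.4°).
Interpolate at f = 0.59 with slerp weights a = sin((1−f)δ)/sin δ ≈ 0.414, b = sin(fδ)/sin δ ≈ 0.594.
p = a·p₁ + b·p₂ ≈ (0.058, -0.305, -0.951); φ = arcsin(p_z) ≈ -71.91°, λ = atan2(p_y, p_x) ≈ -79.20°.

≈ (71.9°S, 79.2°W)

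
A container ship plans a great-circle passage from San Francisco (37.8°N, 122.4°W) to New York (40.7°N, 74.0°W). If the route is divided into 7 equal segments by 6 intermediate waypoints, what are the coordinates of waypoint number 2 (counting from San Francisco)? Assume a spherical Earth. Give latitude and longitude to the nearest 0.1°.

≈ 40.7°N, 109.2°W

Write both endpoints as unit vectors p₁, p₂ with components (cos φ cos λ, cos φ sin λ, sin φ).
The central angle between the endpoints is δ = arccos(p₁·p₂) ≈ 0.648 rad (37.1°).
Interpolate at f = 2/7 with slerp weights a = sin((1−f)δ)/sin δ ≈ 0.740, b = sin(fδ)/sin δ ≈ 0.305.
p = a·p₁ + b·p₂ ≈ (-0.249, -0.716, 0.652); φ = arcsin(p_z) ≈ 40.71°, λ = atan2(p_y, p_x) ≈ -109.21°.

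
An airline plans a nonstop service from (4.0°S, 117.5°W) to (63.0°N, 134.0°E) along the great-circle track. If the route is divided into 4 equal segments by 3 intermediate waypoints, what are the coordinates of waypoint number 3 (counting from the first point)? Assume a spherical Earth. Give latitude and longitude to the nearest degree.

From cos δ = sin φ₁ sin φ₂ + cos φ₁ cos φ₂ cos Δλ, the central angle is δ ≈ 1.778 rad (101.9°).
Interpolate at f = 3/4 with slerp weights a = sin((1−f)δ)/sin δ ≈ 0.439, b = sin(fδ)/sin δ ≈ 0.993.
p = a·p₁ + b·p₂ ≈ (-0.516, -0.064, 0.854); φ = arcsin(p_z) ≈ 58.69°, λ = atan2(p_y, p_x) ≈ -172.87°.

≈ (59°N, 173°W)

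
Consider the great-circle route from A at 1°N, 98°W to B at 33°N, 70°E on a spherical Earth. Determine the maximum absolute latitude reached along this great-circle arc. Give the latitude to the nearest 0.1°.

≈ 72.7°N

The great circle lies in the plane with unit normal n̂ = (p₁ × p₂)/|p₁ × p₂|.
Here n̂_z ≈ +0.298; the vertex latitude is φ_max = arccos|n̂_z| ≈ 72.7°.
Check via Clairaut: cos φ_max = |cos φ₁| · sin C = cos(1.0°)·sin(17.3°) ≈ 0.298, again giving ≈ 72.7°.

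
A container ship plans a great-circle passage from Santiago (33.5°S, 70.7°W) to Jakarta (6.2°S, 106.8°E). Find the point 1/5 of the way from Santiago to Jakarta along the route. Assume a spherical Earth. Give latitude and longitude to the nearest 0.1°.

≈ 61.4°S, 66.9°W

Write both endpoints as unit vectors p₁, p₂ with components (cos φ cos λ, cos φ sin λ, sin φ).
The central angle between the endpoints is δ = arccos(p₁·p₂) ≈ 2.447 rad (140.2°).
Interpolate at f = 1/5 with slerp weights a = sin((1−f)δ)/sin δ ≈ 1.447, b = sin(fδ)/sin δ ≈ 0.735.
p = a·p₁ + b·p₂ ≈ (0.188, -0.440, -0.878); φ = arcsin(p_z) ≈ -61.44°, λ = atan2(p_y, p_x) ≈ -66.88°.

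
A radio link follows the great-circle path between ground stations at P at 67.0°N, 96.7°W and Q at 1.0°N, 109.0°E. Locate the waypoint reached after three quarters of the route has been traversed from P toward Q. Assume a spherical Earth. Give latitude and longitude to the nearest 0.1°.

≈ 27.9°N, 114.4°E

From cos δ = sin φ₁ sin φ₂ + cos φ₁ cos φ₂ cos Δλ, the central angle is δ ≈ 1.913 rad (109.6°).
Interpolate at f = 3/4 with slerp weights a = sin((1−f)δ)/sin δ ≈ 0.489, b = sin(fδ)/sin δ ≈ 1.052.
p = a·p₁ + b·p₂ ≈ (-0.365, 0.805, 0.468); φ = arcsin(p_z) ≈ 27.92°, λ = atan2(p_y, p_x) ≈ 114.38°.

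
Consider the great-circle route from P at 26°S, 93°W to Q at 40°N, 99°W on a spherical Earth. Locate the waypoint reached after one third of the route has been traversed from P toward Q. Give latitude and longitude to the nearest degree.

The haversine formula gives a central angle δ ≈ 1.156 rad (66.2°) between the endpoints.
Interpolate at f = 1/3 with slerp weights a = sin((1−f)δ)/sin δ ≈ 0.761, b = sin(fδ)/sin δ ≈ 0.411.
p = a·p₁ + b·p₂ ≈ (-0.085, -0.994, -0.070); φ = arcsin(p_z) ≈ -4.00°, λ = atan2(p_y, p_x) ≈ -94.89°.

≈ 4°S, 95°W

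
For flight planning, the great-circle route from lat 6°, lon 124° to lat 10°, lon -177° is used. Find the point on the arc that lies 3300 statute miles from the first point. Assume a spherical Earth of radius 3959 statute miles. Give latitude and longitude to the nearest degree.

≈ lat 10°, lon 172°

Write both endpoints as unit vectors p₁, p₂ with components (cos φ cos λ, cos φ sin λ, sin φ).
The central angle between the endpoints is δ = arccos(p₁·p₂) ≈ 1.021 rad (58.5°). The total great-circle distance is δ·R ≈ 1.021 × 3959 ≈ 4042 mi, so the target fraction is f = 3300/4042 ≈ 0.816.
Interpolate at f ≈ 0.816 with slerp weights a = sin((1−f)δ)/sin δ ≈ 0.218, b = sin(fδ)/sin δ ≈ 0.868.
p = a·p₁ + b·p₂ ≈ (-0.975, 0.135, 0.174); φ = arcsin(p_z) ≈ 10.00°, λ = atan2(p_y, p_x) ≈ 172.10°.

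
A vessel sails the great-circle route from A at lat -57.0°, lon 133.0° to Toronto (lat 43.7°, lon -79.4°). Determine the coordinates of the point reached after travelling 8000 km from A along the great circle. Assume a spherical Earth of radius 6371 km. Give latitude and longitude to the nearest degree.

≈ lat -26°, lon -131°

Write both endpoints as unit vectors p₁, p₂ with components (cos φ cos λ, cos φ sin λ, sin φ).
The central angle between the endpoints is δ = arccos(p₁·p₂) ≈ 2.719 rad (155.8°). The total great-circle distance is δ·R ≈ 2.719 × 6371 ≈ 17320 km, so the target fraction is f = 8000/17320 ≈ 0.462.
Interpolate at f ≈ 0.462 with slerp weights a = sin((1−f)δ)/sin δ ≈ 2.422, b = sin(fδ)/sin δ ≈ 2.316.
p = a·p₁ + b·p₂ ≈ (-0.592, -0.681, -0.431); φ = arcsin(p_z) ≈ -25.54°, λ = atan2(p_y, p_x) ≈ -130.97°.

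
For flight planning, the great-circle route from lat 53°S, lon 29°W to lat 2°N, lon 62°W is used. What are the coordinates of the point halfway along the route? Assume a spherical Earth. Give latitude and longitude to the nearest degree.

≈ lat 26°S, lon 50°W

Convert each endpoint to a unit vector on the sphere (x = cos φ cos λ, y = cos φ sin λ, z = sin φ).
The central angle between the endpoints is δ = arccos(p₁·p₂) ≈ 1.074 rad (61.5°).
Interpolate at f = 1/2 with slerp weights a = sin((1−f)δ)/sin δ ≈ 0.582, b = sin(fδ)/sin δ ≈ 0.582.
p = a·p₁ + b·p₂ ≈ (0.579, -0.683, -0.444); φ = arcsin(p_z) ≈ -26.39°, λ = atan2(p_y, p_x) ≈ -49.71°.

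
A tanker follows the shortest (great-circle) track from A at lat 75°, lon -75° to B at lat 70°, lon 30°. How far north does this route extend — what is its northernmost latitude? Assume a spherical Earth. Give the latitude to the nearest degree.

≈ 79°

The great circle lies in the plane with unit normal n̂ = (p₁ × p₂)/|p₁ × p₂|.
Here n̂_z ≈ +0.183; the vertex latitude is φ_max = arccos|n̂_z| ≈ 79.4°.
Check via Clairaut: cos φ_max = |cos φ₁| · sin C = cos(75.0°)·sin(45.1°) ≈ 0.183, again giving ≈ 79.4°.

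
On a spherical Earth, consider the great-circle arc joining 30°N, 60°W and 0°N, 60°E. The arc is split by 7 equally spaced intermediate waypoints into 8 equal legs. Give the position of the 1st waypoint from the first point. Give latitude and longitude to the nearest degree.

Convert each endpoint to a unit vector on the sphere (x = cos φ cos λ, y = cos φ sin λ, z = sin φ).
The central angle between the endpoints is δ = arccos(p₁·p₂) ≈ 2.019 rad (115.7°).
Interpolate at f = 1/8 with slerp weights a = sin((1−f)δ)/sin δ ≈ 1.088, b = sin(fδ)/sin δ ≈ 0.277.
p = a·p₁ + b·p₂ ≈ (0.610, -0.576, 0.544); φ = arcsin(p_z) ≈ 32.97°, λ = atan2(p_y, p_x) ≈ -43.39°.

≈ 33°N, 43°W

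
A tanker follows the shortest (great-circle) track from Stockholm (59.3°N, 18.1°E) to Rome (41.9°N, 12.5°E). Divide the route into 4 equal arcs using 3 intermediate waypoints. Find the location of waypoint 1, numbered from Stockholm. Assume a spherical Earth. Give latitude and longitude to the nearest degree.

≈ (55°N, 16°E)

Convert each endpoint to a unit vector on the sphere (x = cos φ cos λ, y = cos φ sin λ, z = sin φ).
The central angle between the endpoints is δ = arccos(p₁·p₂) ≈ 0.310 rad (17.7°).
Interpolate at f = 1/4 with slerp weights a = sin((1−f)δ)/sin δ ≈ 0.755, b = sin(fδ)/sin δ ≈ 0.254.
p = a·p₁ + b·p₂ ≈ (0.551, 0.161, 0.819); φ = arcsin(p_z) ≈ 54.98°, λ = atan2(p_y, p_x) ≈ 16.26°.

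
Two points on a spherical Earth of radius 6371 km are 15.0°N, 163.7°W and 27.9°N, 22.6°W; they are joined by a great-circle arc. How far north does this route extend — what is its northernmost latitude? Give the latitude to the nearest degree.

≈ 50°N

The great circle lies in the plane with unit normal n̂ = (p₁ × p₂)/|p₁ × p₂|.
Here n̂_z ≈ +0.638; the vertex latitude is φ_max = arccos|n̂_z| ≈ 50.3°.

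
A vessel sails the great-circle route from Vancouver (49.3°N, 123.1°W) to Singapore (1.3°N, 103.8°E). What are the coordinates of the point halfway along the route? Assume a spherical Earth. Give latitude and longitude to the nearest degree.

Write both endpoints as unit vectors p₁, p₂ with components (cos φ cos λ, cos φ sin λ, sin φ).
The central angle between the endpoints is δ = arccos(p₁·p₂) ≈ 2.013 rad (115.4°).
Interpolate at f = 1/2 with slerp weights a = sin((1−f)δ)/sin δ ≈ 0.935, b = sin(fδ)/sin δ ≈ 0.935.
p = a·p₁ + b·p₂ ≈ (-0.556, 0.397, 0.730); φ = arcsin(p_z) ≈ 46.90°, λ = atan2(p_y, p_x) ≈ 144.47°.

≈ (47°N, 144°E)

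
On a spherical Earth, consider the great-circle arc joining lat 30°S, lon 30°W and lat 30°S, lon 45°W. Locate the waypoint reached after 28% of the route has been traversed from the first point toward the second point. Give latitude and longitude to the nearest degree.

≈ lat 30°S, lon 34°W

From cos δ = sin φ₁ sin φ₂ + cos φ₁ cos φ₂ cos Δλ, the central angle is δ ≈ 0.227 rad (13.0°).
Interpolate at f = 0.28 with slerp weights a = sin((1−f)δ)/sin δ ≈ 0.723, b = sin(fδ)/sin δ ≈ 0.282.
p = a·p₁ + b·p₂ ≈ (0.715, -0.486, -0.503); φ = arcsin(p_z) ≈ -30.17°, λ = atan2(p_y, p_x) ≈ -34.20°.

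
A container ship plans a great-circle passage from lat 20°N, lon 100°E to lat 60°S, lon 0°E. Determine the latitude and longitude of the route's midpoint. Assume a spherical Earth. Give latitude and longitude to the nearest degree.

≈ lat 28°S, lon 70°E

Write both endpoints as unit vectors p₁, p₂ with components (cos φ cos λ, cos φ sin λ, sin φ).
The central angle between the endpoints is δ = arccos(p₁·p₂) ≈ 1.958 rad (112.2°).
Interpolate at f = 1/2 with slerp weights a = sin((1−f)δ)/sin δ ≈ 0.896, b = sin(fδ)/sin δ ≈ 0.896.
p = a·p₁ + b·p₂ ≈ (0.302, 0.830, -0.470); φ = arcsin(p_z) ≈ -28.02°, λ = atan2(p_y, p_x) ≈ 70.00°.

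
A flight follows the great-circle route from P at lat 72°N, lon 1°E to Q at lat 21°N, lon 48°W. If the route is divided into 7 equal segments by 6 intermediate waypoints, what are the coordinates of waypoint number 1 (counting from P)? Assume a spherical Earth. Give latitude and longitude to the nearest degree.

≈ lat 66°N, lon 16°W

Convert each endpoint to a unit vector on the sphere (x = cos φ cos λ, y = cos φ sin λ, z = sin φ).
The central angle between the endpoints is δ = arccos(p₁·p₂) ≈ 1.012 rad (58.0°).
Interpolate at f = 1/7 with slerp weights a = sin((1−f)δ)/sin δ ≈ 0.899, b = sin(fδ)/sin δ ≈ 0.170.
p = a·p₁ + b·p₂ ≈ (0.384, -0.113, 0.916); φ = arcsin(p_z) ≈ 66.40°, λ = atan2(p_y, p_x) ≈ -16.40°.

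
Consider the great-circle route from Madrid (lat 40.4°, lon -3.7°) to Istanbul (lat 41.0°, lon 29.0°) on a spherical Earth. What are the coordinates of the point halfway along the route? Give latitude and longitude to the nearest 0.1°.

The haversine formula gives a central angle δ ≈ 0.430 rad (24.7°) between the endpoints.
Interpolate at f = 1/2 with slerp weights a = sin((1−f)δ)/sin δ ≈ 0.512, b = sin(fδ)/sin δ ≈ 0.512.
p = a·p₁ + b·p₂ ≈ (0.727, 0.162, 0.667); φ = arcsin(p_z) ≈ 41.87°, λ = atan2(p_y, p_x) ≈ 12.57°.

≈ lat 41.9°, lon 12.6°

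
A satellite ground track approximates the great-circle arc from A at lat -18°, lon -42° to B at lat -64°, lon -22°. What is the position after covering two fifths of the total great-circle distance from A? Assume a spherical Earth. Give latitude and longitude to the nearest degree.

≈ lat -37°, lon -37°

From cos δ = sin φ₁ sin φ₂ + cos φ₁ cos φ₂ cos Δλ, the central angle is δ ≈ 0.837 rad (48.0°).
Interpolate at f = 2/5 with slerp weights a = sin((1−f)δ)/sin δ ≈ 0.648, b = sin(fδ)/sin δ ≈ 0.442.
p = a·p₁ + b·p₂ ≈ (0.638, -0.485, -0.598); φ = arcsin(p_z) ≈ -36.73°, λ = atan2(p_y, p_x) ≈ -37.25°.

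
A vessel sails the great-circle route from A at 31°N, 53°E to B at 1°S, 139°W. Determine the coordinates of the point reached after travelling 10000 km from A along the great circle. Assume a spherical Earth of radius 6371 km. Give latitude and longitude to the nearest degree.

The haversine formula gives a central angle δ ≈ 2.582 rad (147.9°) between the endpoints. The total great-circle distance is δ·R ≈ 2.582 × 6371 ≈ 16448 km, so the target fraction is f = 10000/16448 ≈ 0.608.
Interpolate at f ≈ 0.608 with slerp weights a = sin((1−f)δ)/sin δ ≈ 1.596, b = sin(fδ)/sin δ ≈ 1.883.
p = a·p₁ + b·p₂ ≈ (-0.597, -0.142, 0.789); φ = arcsin(p_z) ≈ 52.13°, λ = atan2(p_y, p_x) ≈ -166.61°.

≈ 52°N, 167°W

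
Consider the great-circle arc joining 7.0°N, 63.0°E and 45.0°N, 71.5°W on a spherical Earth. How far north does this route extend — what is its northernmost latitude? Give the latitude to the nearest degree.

≈ 57°N

The great circle lies in the plane with unit normal n̂ = (p₁ × p₂)/|p₁ × p₂|.
Here n̂_z ≈ -0.548; the vertex latitude is φ_max = arccos|n̂_z| ≈ 56.8°.
Check via Clairaut: cos φ_max = |cos φ₁| · sin C = cos(7.0°)·sin(33.5°) ≈ 0.548, again giving ≈ 56.8°.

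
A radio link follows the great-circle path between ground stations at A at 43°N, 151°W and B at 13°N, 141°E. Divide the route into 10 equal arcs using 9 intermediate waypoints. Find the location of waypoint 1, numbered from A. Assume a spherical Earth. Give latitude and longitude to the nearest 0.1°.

≈ 42.1°N, 159.8°W

Convert each endpoint to a unit vector on the sphere (x = cos φ cos λ, y = cos φ sin λ, z = sin φ).
The central angle between the endpoints is δ = arccos(p₁·p₂) ≈ 1.137 rad (65.1°).
Interpolate at f = 1/10 with slerp weights a = sin((1−f)δ)/sin δ ≈ 0.941, b = sin(fδ)/sin δ ≈ 0.125.
p = a·p₁ + b·p₂ ≈ (-0.697, -0.257, 0.670); φ = arcsin(p_z) ≈ 42.06°, λ = atan2(p_y, p_x) ≈ -159.75°.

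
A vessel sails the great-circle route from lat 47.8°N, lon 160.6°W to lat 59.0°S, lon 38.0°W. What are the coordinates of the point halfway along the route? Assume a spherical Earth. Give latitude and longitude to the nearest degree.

≈ lat 11°S, lon 113°W

Convert each endpoint to a unit vector on the sphere (x = cos φ cos λ, y = cos φ sin λ, z = sin φ).
The central angle between the endpoints is δ = arccos(p₁·p₂) ≈ 2.535 rad (145.2°).
Interpolate at f = 1/2 with slerp weights a = sin((1−f)δ)/sin δ ≈ 1.673, b = sin(fδ)/sin δ ≈ 1.673.
p = a·p₁ + b·p₂ ≈ (-0.381, -0.904, -0.195); φ = arcsin(p_z) ≈ -11.23°, λ = atan2(p_y, p_x) ≈ -112.86°.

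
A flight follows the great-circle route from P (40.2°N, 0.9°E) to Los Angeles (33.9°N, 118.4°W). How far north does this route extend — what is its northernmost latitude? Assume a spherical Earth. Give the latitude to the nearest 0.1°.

The great circle lies in the plane with unit normal n̂ = (p₁ × p₂)/|p₁ × p₂|.
Here n̂_z ≈ -0.554; the vertex latitude is φ_max = arccos|n̂_z| ≈ 56.4°.

≈ 56.4°N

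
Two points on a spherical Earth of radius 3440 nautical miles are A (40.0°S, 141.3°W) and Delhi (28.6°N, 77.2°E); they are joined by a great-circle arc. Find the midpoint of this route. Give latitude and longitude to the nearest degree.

≈ (17°S, 137°E)

Convert each endpoint to a unit vector on the sphere (x = cos φ cos λ, y = cos φ sin λ, z = sin φ).
The central angle between the endpoints is δ = arccos(p₁·p₂) ≈ 2.557 rad (146.5°).
Interpolate at f = 1/2 with slerp weights a = sin((1−f)δ)/sin δ ≈ 1.736, b = sin(fδ)/sin δ ≈ 1.736.
p = a·p₁ + b·p₂ ≈ (-0.700, 0.655, -0.285); φ = arcsin(p_z) ≈ -16.55°, λ = atan2(p_y, p_x) ≈ 136.92°.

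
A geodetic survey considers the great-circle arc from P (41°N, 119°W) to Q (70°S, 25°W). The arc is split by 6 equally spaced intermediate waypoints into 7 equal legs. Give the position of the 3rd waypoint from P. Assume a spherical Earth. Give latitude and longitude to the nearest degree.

Convert each endpoint to a unit vector on the sphere (x = cos φ cos λ, y = cos φ sin λ, z = sin φ).
The central angle between the endpoints is δ = arccos(p₁·p₂) ≈ 2.258 rad (129.4°).
Interpolate at f = 3/7 with slerp weights a = sin((1−f)δ)/sin δ ≈ 1.243, b = sin(fδ)/sin δ ≈ 1.066.
p = a·p₁ + b·p₂ ≈ (-0.125, -0.975, -0.186); φ = arcsin(p_z) ≈ -10.70°, λ = atan2(p_y, p_x) ≈ -97.28°.

≈ (11°S, 97°W)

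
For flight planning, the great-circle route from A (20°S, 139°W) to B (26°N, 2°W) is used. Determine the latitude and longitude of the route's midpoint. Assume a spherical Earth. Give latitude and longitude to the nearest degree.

Convert each endpoint to a unit vector on the sphere (x = cos φ cos λ, y = cos φ sin λ, z = sin φ).
The central angle between the endpoints is δ = arccos(p₁·p₂) ≈ 2.446 rad (140.1°).
Interpolate at f = 1/2 with slerp weights a = sin((1−f)δ)/sin δ ≈ 1.467, b = sin(fδ)/sin δ ≈ 1.467.
p = a·p₁ + b·p₂ ≈ (0.277, -0.950, 0.141); φ = arcsin(p_z) ≈ 8.13°, λ = atan2(p_y, p_x) ≈ -73.73°.

≈ (8°N, 74°W)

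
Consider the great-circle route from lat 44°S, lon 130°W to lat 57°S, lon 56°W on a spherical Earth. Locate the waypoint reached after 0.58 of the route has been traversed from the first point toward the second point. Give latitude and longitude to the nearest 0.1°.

From cos δ = sin φ₁ sin φ₂ + cos φ₁ cos φ₂ cos Δλ, the central angle is δ ≈ 0.809 rad (46.3°).
Interpolate at f = 0.58 with slerp weights a = sin((1−f)δ)/sin δ ≈ 0.461, b = sin(fδ)/sin δ ≈ 0.625.
p = a·p₁ + b·p₂ ≈ (-0.023, -0.536, -0.844); φ = arcsin(p_z) ≈ -57.56°, λ = atan2(p_y, p_x) ≈ -92.42°.

≈ lat 57.6°S, lon 92.4°W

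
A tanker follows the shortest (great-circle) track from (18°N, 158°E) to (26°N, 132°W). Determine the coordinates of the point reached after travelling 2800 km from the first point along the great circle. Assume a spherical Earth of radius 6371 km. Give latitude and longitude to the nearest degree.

Convert each endpoint to a unit vector on the sphere (x = cos φ cos λ, y = cos φ sin λ, z = sin φ).
The central angle between the endpoints is δ = arccos(p₁·p₂) ≈ 1.129 rad (64.7°). The total great-circle distance is δ·R ≈ 1.129 × 6371 ≈ 7191 km, so the target fraction is f = 2800/7191 ≈ 0.389.
Interpolate at f ≈ 0.389 with slerp weights a = sin((1−f)δ)/sin δ ≈ 0.704, b = sin(fδ)/sin δ ≈ 0.471.
p = a·p₁ + b·p₂ ≈ (-0.904, -0.064, 0.424); φ = arcsin(p_z) ≈ 25.07°, λ = atan2(p_y, p_x) ≈ -175.96°.

≈ (25°N, 176°W)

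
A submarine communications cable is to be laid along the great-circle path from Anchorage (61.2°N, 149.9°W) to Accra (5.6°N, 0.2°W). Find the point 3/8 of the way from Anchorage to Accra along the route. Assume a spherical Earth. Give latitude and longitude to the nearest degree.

Write both endpoints as unit vectors p₁, p₂ with components (cos φ cos λ, cos φ sin λ, sin φ).
The central angle between the endpoints is δ = arccos(p₁·p₂) ≈ 1.905 rad (109.2°).
Interpolate at f = 3/8 with slerp weights a = sin((1−f)δ)/sin δ ≈ 0.983, b = sin(fδ)/sin δ ≈ 0.694.
p = a·p₁ + b·p₂ ≈ (0.281, -0.240, 0.929); φ = arcsin(p_z) ≈ 68.33°, λ = atan2(p_y, p_x) ≈ -40.53°.

≈ 68°N, 41°W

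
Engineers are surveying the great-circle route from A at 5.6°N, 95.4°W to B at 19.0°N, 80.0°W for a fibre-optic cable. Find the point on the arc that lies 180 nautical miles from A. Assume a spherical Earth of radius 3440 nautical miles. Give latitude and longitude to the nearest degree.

≈ 8°N, 93°W

Write both endpoints as unit vectors p₁, p₂ with components (cos φ cos λ, cos φ sin λ, sin φ).
The central angle between the endpoints is δ = arccos(p₁·p₂) ≈ 0.351 rad (20.1°). The total great-circle distance is δ·R ≈ 0.351 × 3440 ≈ 1208 nmi, so the target fraction is f = 180/1208 ≈ 0.149.
Interpolate at f ≈ 0.149 with slerp weights a = sin((1−f)δ)/sin δ ≈ 0.856, b = sin(fδ)/sin δ ≈ 0.152.
p = a·p₁ + b·p₂ ≈ (-0.055, -0.990, 0.133); φ = arcsin(p_z) ≈ 7.64°, λ = atan2(p_y, p_x) ≈ -93.19°.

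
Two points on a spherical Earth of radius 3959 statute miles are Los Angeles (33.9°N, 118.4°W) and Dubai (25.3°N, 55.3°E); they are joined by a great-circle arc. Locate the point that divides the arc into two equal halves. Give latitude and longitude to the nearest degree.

≈ 83°N, 6°E

The haversine formula gives a central angle δ ≈ 2.103 rad (120.5°) between the endpoints.
Interpolate at f = 1/2 with slerp weights a = sin((1−f)δ)/sin δ ≈ 1.008, b = sin(fδ)/sin δ ≈ 1.008.
p = a·p₁ + b·p₂ ≈ (0.121, 0.013, 0.993); φ = arcsin(p_z) ≈ 83.02°, λ = atan2(p_y, p_x) ≈ 6.27°.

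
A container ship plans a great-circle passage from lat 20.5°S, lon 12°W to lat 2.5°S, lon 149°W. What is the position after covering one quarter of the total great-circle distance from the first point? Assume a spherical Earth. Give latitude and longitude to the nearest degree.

Write both endpoints as unit vectors p₁, p₂ with components (cos φ cos λ, cos φ sin λ, sin φ).
The central angle between the endpoints is δ = arccos(p₁·p₂) ≈ 2.304 rad (132.0°).
Interpolate at f = 1/4 with slerp weights a = sin((1−f)δ)/sin δ ≈ 1.329, b = sin(fδ)/sin δ ≈ 0.733.
p = a·p₁ + b·p₂ ≈ (0.590, -0.636, -0.497); φ = arcsin(p_z) ≈ -29.83°, λ = atan2(p_y, p_x) ≈ -47.14°.

≈ lat 30°S, lon 47°W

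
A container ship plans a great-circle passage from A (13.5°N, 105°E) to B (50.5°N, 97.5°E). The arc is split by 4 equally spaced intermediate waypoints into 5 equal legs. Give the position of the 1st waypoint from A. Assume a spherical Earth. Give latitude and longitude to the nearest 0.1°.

Convert each endpoint to a unit vector on the sphere (x = cos φ cos λ, y = cos φ sin λ, z = sin φ).
The central angle between the endpoints is δ = arccos(p₁·p₂) ≈ 0.655 rad (37.5°).
Interpolate at f = 1/5 with slerp weights a = sin((1−f)δ)/sin δ ≈ 0.821, b = sin(fδ)/sin δ ≈ 0.214.
p = a·p₁ + b·p₂ ≈ (-0.225, 0.907, 0.357); φ = arcsin(p_z) ≈ 20.93°, λ = atan2(p_y, p_x) ≈ 103.91°.

≈ (20.9°N, 103.9°E)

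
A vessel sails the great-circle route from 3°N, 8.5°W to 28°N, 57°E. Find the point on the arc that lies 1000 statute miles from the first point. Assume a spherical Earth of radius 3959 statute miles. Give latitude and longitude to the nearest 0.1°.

Write both endpoints as unit vectors p₁, p₂ with components (cos φ cos λ, cos φ sin λ, sin φ).
The central angle between the endpoints is δ = arccos(p₁·p₂) ≈ 1.170 rad (67.0°). The total great-circle distance is δ·R ≈ 1.170 × 3959 ≈ 4632 mi, so the target fraction is f = 1000/4632 ≈ 0.216.
Interpolate at f ≈ 0.216 with slerp weights a = sin((1−f)δ)/sin δ ≈ 0.862, b = sin(fδ)/sin δ ≈ 0.271.
p = a·p₁ + b·p₂ ≈ (0.982, 0.074, 0.173); φ = arcsin(p_z) ≈ 9.94°, λ = atan2(p_y, p_x) ≈ 4.29°.

≈ 9.9°N, 4.3°E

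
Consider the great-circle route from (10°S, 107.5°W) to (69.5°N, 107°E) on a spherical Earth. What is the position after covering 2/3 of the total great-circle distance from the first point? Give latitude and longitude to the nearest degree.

Write both endpoints as unit vectors p₁, p₂ with components (cos φ cos λ, cos φ sin λ, sin φ).
The central angle between the endpoints is δ = arccos(p₁·p₂) ≈ 2.034 rad (116.5°).
Interpolate at f = 2/3 with slerp weights a = sin((1−f)δ)/sin δ ≈ 0.701, b = sin(fδ)/sin δ ≈ 1.092.
p = a·p₁ + b·p₂ ≈ (-0.319, -0.293, 0.901); φ = arcsin(p_z) ≈ 64.32°, λ = atan2(p_y, p_x) ≈ -137.50°.

≈ (64°N, 137°W)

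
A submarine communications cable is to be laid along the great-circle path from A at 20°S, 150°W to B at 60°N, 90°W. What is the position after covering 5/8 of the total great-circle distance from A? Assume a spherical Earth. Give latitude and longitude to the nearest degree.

≈ 33°N, 124°W

Convert each endpoint to a unit vector on the sphere (x = cos φ cos λ, y = cos φ sin λ, z = sin φ).
The central angle between the endpoints is δ = arccos(p₁·p₂) ≈ 1.632 rad (93.5°).
Interpolate at f = 5/8 with slerp weights a = sin((1−f)δ)/sin δ ≈ 0.576, b = sin(fδ)/sin δ ≈ 0.854.
p = a·p₁ + b·p₂ ≈ (-0.468, -0.697, 0.542); φ = arcsin(p_z) ≈ 32.85°, λ = atan2(p_y, p_x) ≈ -123.89°.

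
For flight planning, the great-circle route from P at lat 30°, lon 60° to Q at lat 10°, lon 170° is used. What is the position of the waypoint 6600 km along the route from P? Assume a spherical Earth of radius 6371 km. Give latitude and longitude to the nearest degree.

≈ lat 30°, lon 130°

Convert each endpoint to a unit vector on the sphere (x = cos φ cos λ, y = cos φ sin λ, z = sin φ).
The central angle between the endpoints is δ = arccos(p₁·p₂) ≈ 1.777 rad (101.8°). The total great-circle distance is δ·R ≈ 1.777 × 6371 ≈ 11322 km, so the target fraction is f = 6600/11322 ≈ 0.583.
Interpolate at f ≈ 0.583 with slerp weights a = sin((1−f)δ)/sin δ ≈ 0.690, b = sin(fδ)/sin δ ≈ 0.879.
p = a·p₁ + b·p₂ ≈ (-0.554, 0.668, 0.498); φ = arcsin(p_z) ≈ 29.84°, λ = atan2(p_y, p_x) ≈ 129.67°.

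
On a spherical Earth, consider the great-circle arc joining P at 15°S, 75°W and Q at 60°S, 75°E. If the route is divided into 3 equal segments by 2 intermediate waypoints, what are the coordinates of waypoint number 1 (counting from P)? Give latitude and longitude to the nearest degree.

Convert each endpoint to a unit vector on the sphere (x = cos φ cos λ, y = cos φ sin λ, z = sin φ).
The central angle between the endpoints is δ = arccos(p₁·p₂) ≈ 1.766 rad (101.2°).
Interpolate at f = 1/3 with slerp weights a = sin((1−f)δ)/sin δ ≈ 0.942, b = sin(fδ)/sin δ ≈ 0.566.
p = a·p₁ + b·p₂ ≈ (0.309, -0.605, -0.734); φ = arcsin(p_z) ≈ -47.22°, λ = atan2(p_y, p_x) ≈ -62.97°.

≈ 47°S, 63°W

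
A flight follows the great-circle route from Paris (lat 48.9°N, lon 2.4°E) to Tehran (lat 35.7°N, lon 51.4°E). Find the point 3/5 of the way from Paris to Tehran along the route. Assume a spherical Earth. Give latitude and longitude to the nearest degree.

Write both endpoints as unit vectors p₁, p₂ with components (cos φ cos λ, cos φ sin λ, sin φ).
The central angle between the endpoints is δ = arccos(p₁·p₂) ≈ 0.660 rad (37.8°).
Interpolate at f = 3/5 with slerp weights a = sin((1−f)δ)/sin δ ≈ 0.426, b = sin(fδ)/sin δ ≈ 0.629.
p = a·p₁ + b·p₂ ≈ (0.598, 0.411, 0.688); φ = arcsin(p_z) ≈ 43.46°, λ = atan2(p_y, p_x) ≈ 34.49°.

≈ lat 43°N, lon 34°E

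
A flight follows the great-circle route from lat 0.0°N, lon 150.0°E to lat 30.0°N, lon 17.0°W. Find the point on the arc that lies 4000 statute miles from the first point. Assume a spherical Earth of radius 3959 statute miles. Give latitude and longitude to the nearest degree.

≈ lat 52°N, lon 120°E

The haversine formula gives a central angle δ ≈ 2.575 rad (147.5°) between the endpoints. The total great-circle distance is δ·R ≈ 2.575 × 3959 ≈ 10195 mi, so the target fraction is f = 4000/10195 ≈ 0.392.
Interpolate at f ≈ 0.392 with slerp weights a = sin((1−f)δ)/sin δ ≈ 1.864, b = sin(fδ)/sin δ ≈ 1.578.
p = a·p₁ + b·p₂ ≈ (-0.307, 0.532, 0.789); φ = arcsin(p_z) ≈ 52.11°, λ = atan2(p_y, p_x) ≈ 119.95°.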